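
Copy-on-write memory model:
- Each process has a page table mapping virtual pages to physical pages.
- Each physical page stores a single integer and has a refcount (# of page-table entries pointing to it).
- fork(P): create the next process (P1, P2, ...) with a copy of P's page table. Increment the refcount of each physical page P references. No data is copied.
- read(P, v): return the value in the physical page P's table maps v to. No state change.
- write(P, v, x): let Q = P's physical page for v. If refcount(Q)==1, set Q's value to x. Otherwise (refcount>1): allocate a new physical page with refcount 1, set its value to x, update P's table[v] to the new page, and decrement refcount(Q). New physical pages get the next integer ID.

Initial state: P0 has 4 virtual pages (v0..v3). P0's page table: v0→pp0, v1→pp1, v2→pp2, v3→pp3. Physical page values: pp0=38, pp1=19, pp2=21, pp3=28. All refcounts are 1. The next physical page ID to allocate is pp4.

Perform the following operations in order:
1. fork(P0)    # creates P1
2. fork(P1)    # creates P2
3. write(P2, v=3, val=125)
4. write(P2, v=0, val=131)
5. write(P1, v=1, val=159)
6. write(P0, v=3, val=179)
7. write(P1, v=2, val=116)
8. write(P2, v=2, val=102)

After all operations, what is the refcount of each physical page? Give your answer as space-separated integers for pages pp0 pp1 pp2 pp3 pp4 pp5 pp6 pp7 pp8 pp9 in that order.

Answer: 2 2 1 1 1 1 1 1 1 1

Derivation:
Op 1: fork(P0) -> P1. 4 ppages; refcounts: pp0:2 pp1:2 pp2:2 pp3:2
Op 2: fork(P1) -> P2. 4 ppages; refcounts: pp0:3 pp1:3 pp2:3 pp3:3
Op 3: write(P2, v3, 125). refcount(pp3)=3>1 -> COPY to pp4. 5 ppages; refcounts: pp0:3 pp1:3 pp2:3 pp3:2 pp4:1
Op 4: write(P2, v0, 131). refcount(pp0)=3>1 -> COPY to pp5. 6 ppages; refcounts: pp0:2 pp1:3 pp2:3 pp3:2 pp4:1 pp5:1
Op 5: write(P1, v1, 159). refcount(pp1)=3>1 -> COPY to pp6. 7 ppages; refcounts: pp0:2 pp1:2 pp2:3 pp3:2 pp4:1 pp5:1 pp6:1
Op 6: write(P0, v3, 179). refcount(pp3)=2>1 -> COPY to pp7. 8 ppages; refcounts: pp0:2 pp1:2 pp2:3 pp3:1 pp4:1 pp5:1 pp6:1 pp7:1
Op 7: write(P1, v2, 116). refcount(pp2)=3>1 -> COPY to pp8. 9 ppages; refcounts: pp0:2 pp1:2 pp2:2 pp3:1 pp4:1 pp5:1 pp6:1 pp7:1 pp8:1
Op 8: write(P2, v2, 102). refcount(pp2)=2>1 -> COPY to pp9. 10 ppages; refcounts: pp0:2 pp1:2 pp2:1 pp3:1 pp4:1 pp5:1 pp6:1 pp7:1 pp8:1 pp9:1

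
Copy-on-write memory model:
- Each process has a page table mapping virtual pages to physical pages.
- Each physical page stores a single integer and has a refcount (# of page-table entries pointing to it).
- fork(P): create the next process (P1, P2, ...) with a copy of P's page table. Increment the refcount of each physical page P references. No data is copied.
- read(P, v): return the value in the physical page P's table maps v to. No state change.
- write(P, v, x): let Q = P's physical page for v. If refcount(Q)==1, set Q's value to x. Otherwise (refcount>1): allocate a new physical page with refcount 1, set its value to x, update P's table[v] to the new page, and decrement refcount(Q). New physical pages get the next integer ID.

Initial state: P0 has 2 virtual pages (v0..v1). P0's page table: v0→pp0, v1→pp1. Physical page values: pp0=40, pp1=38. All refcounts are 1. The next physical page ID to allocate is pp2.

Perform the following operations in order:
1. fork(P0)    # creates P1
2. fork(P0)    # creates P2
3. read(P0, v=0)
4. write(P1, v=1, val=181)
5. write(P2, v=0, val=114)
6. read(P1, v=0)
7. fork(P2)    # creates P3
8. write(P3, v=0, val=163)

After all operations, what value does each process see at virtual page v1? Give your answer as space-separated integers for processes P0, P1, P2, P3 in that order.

Answer: 38 181 38 38

Derivation:
Op 1: fork(P0) -> P1. 2 ppages; refcounts: pp0:2 pp1:2
Op 2: fork(P0) -> P2. 2 ppages; refcounts: pp0:3 pp1:3
Op 3: read(P0, v0) -> 40. No state change.
Op 4: write(P1, v1, 181). refcount(pp1)=3>1 -> COPY to pp2. 3 ppages; refcounts: pp0:3 pp1:2 pp2:1
Op 5: write(P2, v0, 114). refcount(pp0)=3>1 -> COPY to pp3. 4 ppages; refcounts: pp0:2 pp1:2 pp2:1 pp3:1
Op 6: read(P1, v0) -> 40. No state change.
Op 7: fork(P2) -> P3. 4 ppages; refcounts: pp0:2 pp1:3 pp2:1 pp3:2
Op 8: write(P3, v0, 163). refcount(pp3)=2>1 -> COPY to pp4. 5 ppages; refcounts: pp0:2 pp1:3 pp2:1 pp3:1 pp4:1
P0: v1 -> pp1 = 38
P1: v1 -> pp2 = 181
P2: v1 -> pp1 = 38
P3: v1 -> pp1 = 38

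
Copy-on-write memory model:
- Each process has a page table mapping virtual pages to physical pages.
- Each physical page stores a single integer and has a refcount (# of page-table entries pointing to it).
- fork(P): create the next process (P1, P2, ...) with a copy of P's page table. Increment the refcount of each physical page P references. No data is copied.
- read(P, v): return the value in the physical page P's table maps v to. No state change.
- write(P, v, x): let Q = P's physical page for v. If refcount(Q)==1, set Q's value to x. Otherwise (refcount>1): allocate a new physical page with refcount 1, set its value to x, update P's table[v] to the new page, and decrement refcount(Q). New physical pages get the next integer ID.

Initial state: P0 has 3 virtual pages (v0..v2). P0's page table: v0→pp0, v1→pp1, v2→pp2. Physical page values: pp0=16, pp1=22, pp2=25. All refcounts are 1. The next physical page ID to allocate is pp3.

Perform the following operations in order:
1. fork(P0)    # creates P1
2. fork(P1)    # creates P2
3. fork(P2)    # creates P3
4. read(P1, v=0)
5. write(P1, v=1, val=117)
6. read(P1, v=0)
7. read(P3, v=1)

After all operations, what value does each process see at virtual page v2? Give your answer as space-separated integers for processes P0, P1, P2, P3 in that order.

Op 1: fork(P0) -> P1. 3 ppages; refcounts: pp0:2 pp1:2 pp2:2
Op 2: fork(P1) -> P2. 3 ppages; refcounts: pp0:3 pp1:3 pp2:3
Op 3: fork(P2) -> P3. 3 ppages; refcounts: pp0:4 pp1:4 pp2:4
Op 4: read(P1, v0) -> 16. No state change.
Op 5: write(P1, v1, 117). refcount(pp1)=4>1 -> COPY to pp3. 4 ppages; refcounts: pp0:4 pp1:3 pp2:4 pp3:1
Op 6: read(P1, v0) -> 16. No state change.
Op 7: read(P3, v1) -> 22. No state change.
P0: v2 -> pp2 = 25
P1: v2 -> pp2 = 25
P2: v2 -> pp2 = 25
P3: v2 -> pp2 = 25

Answer: 25 25 25 25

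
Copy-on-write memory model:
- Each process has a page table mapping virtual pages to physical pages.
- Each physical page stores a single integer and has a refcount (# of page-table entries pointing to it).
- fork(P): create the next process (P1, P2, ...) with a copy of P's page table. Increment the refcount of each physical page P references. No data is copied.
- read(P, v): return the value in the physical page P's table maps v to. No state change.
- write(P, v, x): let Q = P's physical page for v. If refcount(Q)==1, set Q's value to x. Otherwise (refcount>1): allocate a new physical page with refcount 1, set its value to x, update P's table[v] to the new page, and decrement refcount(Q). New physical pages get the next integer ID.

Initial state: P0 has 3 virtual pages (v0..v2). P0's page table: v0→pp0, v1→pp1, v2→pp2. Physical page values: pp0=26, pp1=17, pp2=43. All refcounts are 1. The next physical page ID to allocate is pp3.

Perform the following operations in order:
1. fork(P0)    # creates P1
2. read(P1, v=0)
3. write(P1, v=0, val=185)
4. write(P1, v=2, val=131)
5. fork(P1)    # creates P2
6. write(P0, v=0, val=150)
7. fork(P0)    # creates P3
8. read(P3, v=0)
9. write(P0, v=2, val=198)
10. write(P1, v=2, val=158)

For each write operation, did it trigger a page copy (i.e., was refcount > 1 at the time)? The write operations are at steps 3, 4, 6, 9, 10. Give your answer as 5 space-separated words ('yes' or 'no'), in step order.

Op 1: fork(P0) -> P1. 3 ppages; refcounts: pp0:2 pp1:2 pp2:2
Op 2: read(P1, v0) -> 26. No state change.
Op 3: write(P1, v0, 185). refcount(pp0)=2>1 -> COPY to pp3. 4 ppages; refcounts: pp0:1 pp1:2 pp2:2 pp3:1
Op 4: write(P1, v2, 131). refcount(pp2)=2>1 -> COPY to pp4. 5 ppages; refcounts: pp0:1 pp1:2 pp2:1 pp3:1 pp4:1
Op 5: fork(P1) -> P2. 5 ppages; refcounts: pp0:1 pp1:3 pp2:1 pp3:2 pp4:2
Op 6: write(P0, v0, 150). refcount(pp0)=1 -> write in place. 5 ppages; refcounts: pp0:1 pp1:3 pp2:1 pp3:2 pp4:2
Op 7: fork(P0) -> P3. 5 ppages; refcounts: pp0:2 pp1:4 pp2:2 pp3:2 pp4:2
Op 8: read(P3, v0) -> 150. No state change.
Op 9: write(P0, v2, 198). refcount(pp2)=2>1 -> COPY to pp5. 6 ppages; refcounts: pp0:2 pp1:4 pp2:1 pp3:2 pp4:2 pp5:1
Op 10: write(P1, v2, 158). refcount(pp4)=2>1 -> COPY to pp6. 7 ppages; refcounts: pp0:2 pp1:4 pp2:1 pp3:2 pp4:1 pp5:1 pp6:1

yes yes no yes yes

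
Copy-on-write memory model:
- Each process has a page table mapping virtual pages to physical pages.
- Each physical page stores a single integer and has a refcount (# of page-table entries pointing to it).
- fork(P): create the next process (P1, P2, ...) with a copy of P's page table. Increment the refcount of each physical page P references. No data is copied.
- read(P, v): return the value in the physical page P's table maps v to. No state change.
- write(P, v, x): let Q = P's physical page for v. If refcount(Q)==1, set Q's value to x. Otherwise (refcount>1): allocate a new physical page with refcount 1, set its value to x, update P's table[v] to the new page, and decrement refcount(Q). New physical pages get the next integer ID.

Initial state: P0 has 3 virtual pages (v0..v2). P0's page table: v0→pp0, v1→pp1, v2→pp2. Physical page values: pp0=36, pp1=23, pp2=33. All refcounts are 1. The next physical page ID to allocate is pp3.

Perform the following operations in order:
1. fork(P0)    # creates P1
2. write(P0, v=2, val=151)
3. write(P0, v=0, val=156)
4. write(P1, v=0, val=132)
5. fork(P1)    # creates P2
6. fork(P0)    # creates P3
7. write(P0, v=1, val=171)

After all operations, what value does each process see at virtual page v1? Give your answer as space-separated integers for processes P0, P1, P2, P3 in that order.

Op 1: fork(P0) -> P1. 3 ppages; refcounts: pp0:2 pp1:2 pp2:2
Op 2: write(P0, v2, 151). refcount(pp2)=2>1 -> COPY to pp3. 4 ppages; refcounts: pp0:2 pp1:2 pp2:1 pp3:1
Op 3: write(P0, v0, 156). refcount(pp0)=2>1 -> COPY to pp4. 5 ppages; refcounts: pp0:1 pp1:2 pp2:1 pp3:1 pp4:1
Op 4: write(P1, v0, 132). refcount(pp0)=1 -> write in place. 5 ppages; refcounts: pp0:1 pp1:2 pp2:1 pp3:1 pp4:1
Op 5: fork(P1) -> P2. 5 ppages; refcounts: pp0:2 pp1:3 pp2:2 pp3:1 pp4:1
Op 6: fork(P0) -> P3. 5 ppages; refcounts: pp0:2 pp1:4 pp2:2 pp3:2 pp4:2
Op 7: write(P0, v1, 171). refcount(pp1)=4>1 -> COPY to pp5. 6 ppages; refcounts: pp0:2 pp1:3 pp2:2 pp3:2 pp4:2 pp5:1
P0: v1 -> pp5 = 171
P1: v1 -> pp1 = 23
P2: v1 -> pp1 = 23
P3: v1 -> pp1 = 23

Answer: 171 23 23 23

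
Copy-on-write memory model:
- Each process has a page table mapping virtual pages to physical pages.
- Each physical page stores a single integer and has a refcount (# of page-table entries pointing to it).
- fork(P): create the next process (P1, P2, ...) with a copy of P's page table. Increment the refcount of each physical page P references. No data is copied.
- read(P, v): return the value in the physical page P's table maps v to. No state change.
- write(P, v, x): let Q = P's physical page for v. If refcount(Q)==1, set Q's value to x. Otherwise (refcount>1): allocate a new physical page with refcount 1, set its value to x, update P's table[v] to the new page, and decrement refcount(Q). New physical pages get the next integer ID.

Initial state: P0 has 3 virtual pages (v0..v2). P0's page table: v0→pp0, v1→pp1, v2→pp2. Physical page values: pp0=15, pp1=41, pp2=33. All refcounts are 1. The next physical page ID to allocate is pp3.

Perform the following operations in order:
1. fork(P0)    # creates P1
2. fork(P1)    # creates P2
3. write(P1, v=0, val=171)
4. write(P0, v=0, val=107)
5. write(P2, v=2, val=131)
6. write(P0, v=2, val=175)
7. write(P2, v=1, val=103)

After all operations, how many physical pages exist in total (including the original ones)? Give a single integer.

Op 1: fork(P0) -> P1. 3 ppages; refcounts: pp0:2 pp1:2 pp2:2
Op 2: fork(P1) -> P2. 3 ppages; refcounts: pp0:3 pp1:3 pp2:3
Op 3: write(P1, v0, 171). refcount(pp0)=3>1 -> COPY to pp3. 4 ppages; refcounts: pp0:2 pp1:3 pp2:3 pp3:1
Op 4: write(P0, v0, 107). refcount(pp0)=2>1 -> COPY to pp4. 5 ppages; refcounts: pp0:1 pp1:3 pp2:3 pp3:1 pp4:1
Op 5: write(P2, v2, 131). refcount(pp2)=3>1 -> COPY to pp5. 6 ppages; refcounts: pp0:1 pp1:3 pp2:2 pp3:1 pp4:1 pp5:1
Op 6: write(P0, v2, 175). refcount(pp2)=2>1 -> COPY to pp6. 7 ppages; refcounts: pp0:1 pp1:3 pp2:1 pp3:1 pp4:1 pp5:1 pp6:1
Op 7: write(P2, v1, 103). refcount(pp1)=3>1 -> COPY to pp7. 8 ppages; refcounts: pp0:1 pp1:2 pp2:1 pp3:1 pp4:1 pp5:1 pp6:1 pp7:1

Answer: 8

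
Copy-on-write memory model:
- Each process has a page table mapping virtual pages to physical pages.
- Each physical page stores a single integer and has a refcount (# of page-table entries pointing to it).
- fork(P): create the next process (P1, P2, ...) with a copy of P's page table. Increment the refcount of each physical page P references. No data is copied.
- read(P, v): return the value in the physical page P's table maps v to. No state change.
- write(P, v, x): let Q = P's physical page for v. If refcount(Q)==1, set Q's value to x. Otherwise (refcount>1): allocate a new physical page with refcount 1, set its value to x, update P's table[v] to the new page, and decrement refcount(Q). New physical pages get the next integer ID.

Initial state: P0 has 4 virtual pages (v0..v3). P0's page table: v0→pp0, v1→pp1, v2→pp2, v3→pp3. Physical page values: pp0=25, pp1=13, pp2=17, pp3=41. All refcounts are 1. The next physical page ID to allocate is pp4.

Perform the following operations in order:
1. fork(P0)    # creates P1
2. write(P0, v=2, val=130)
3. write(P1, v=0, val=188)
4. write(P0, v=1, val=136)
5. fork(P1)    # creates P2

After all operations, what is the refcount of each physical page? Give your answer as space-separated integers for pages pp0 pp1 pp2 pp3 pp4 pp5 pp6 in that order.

Op 1: fork(P0) -> P1. 4 ppages; refcounts: pp0:2 pp1:2 pp2:2 pp3:2
Op 2: write(P0, v2, 130). refcount(pp2)=2>1 -> COPY to pp4. 5 ppages; refcounts: pp0:2 pp1:2 pp2:1 pp3:2 pp4:1
Op 3: write(P1, v0, 188). refcount(pp0)=2>1 -> COPY to pp5. 6 ppages; refcounts: pp0:1 pp1:2 pp2:1 pp3:2 pp4:1 pp5:1
Op 4: write(P0, v1, 136). refcount(pp1)=2>1 -> COPY to pp6. 7 ppages; refcounts: pp0:1 pp1:1 pp2:1 pp3:2 pp4:1 pp5:1 pp6:1
Op 5: fork(P1) -> P2. 7 ppages; refcounts: pp0:1 pp1:2 pp2:2 pp3:3 pp4:1 pp5:2 pp6:1

Answer: 1 2 2 3 1 2 1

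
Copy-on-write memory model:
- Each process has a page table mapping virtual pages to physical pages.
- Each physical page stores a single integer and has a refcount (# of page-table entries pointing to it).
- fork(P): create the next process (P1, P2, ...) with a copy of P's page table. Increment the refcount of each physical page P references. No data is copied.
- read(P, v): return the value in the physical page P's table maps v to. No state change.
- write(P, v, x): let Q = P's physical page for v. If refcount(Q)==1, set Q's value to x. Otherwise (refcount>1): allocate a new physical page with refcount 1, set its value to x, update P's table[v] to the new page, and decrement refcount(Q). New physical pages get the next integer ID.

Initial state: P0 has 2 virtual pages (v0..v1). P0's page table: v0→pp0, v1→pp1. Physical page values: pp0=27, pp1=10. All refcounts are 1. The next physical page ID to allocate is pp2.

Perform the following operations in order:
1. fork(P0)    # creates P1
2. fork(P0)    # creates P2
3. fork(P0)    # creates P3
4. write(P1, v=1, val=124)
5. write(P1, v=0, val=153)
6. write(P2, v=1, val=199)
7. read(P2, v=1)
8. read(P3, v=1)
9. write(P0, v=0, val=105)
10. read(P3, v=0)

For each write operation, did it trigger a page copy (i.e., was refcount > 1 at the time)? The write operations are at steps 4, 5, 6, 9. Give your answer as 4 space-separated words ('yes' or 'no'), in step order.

Op 1: fork(P0) -> P1. 2 ppages; refcounts: pp0:2 pp1:2
Op 2: fork(P0) -> P2. 2 ppages; refcounts: pp0:3 pp1:3
Op 3: fork(P0) -> P3. 2 ppages; refcounts: pp0:4 pp1:4
Op 4: write(P1, v1, 124). refcount(pp1)=4>1 -> COPY to pp2. 3 ppages; refcounts: pp0:4 pp1:3 pp2:1
Op 5: write(P1, v0, 153). refcount(pp0)=4>1 -> COPY to pp3. 4 ppages; refcounts: pp0:3 pp1:3 pp2:1 pp3:1
Op 6: write(P2, v1, 199). refcount(pp1)=3>1 -> COPY to pp4. 5 ppages; refcounts: pp0:3 pp1:2 pp2:1 pp3:1 pp4:1
Op 7: read(P2, v1) -> 199. No state change.
Op 8: read(P3, v1) -> 10. No state change.
Op 9: write(P0, v0, 105). refcount(pp0)=3>1 -> COPY to pp5. 6 ppages; refcounts: pp0:2 pp1:2 pp2:1 pp3:1 pp4:1 pp5:1
Op 10: read(P3, v0) -> 27. No state change.

yes yes yes yes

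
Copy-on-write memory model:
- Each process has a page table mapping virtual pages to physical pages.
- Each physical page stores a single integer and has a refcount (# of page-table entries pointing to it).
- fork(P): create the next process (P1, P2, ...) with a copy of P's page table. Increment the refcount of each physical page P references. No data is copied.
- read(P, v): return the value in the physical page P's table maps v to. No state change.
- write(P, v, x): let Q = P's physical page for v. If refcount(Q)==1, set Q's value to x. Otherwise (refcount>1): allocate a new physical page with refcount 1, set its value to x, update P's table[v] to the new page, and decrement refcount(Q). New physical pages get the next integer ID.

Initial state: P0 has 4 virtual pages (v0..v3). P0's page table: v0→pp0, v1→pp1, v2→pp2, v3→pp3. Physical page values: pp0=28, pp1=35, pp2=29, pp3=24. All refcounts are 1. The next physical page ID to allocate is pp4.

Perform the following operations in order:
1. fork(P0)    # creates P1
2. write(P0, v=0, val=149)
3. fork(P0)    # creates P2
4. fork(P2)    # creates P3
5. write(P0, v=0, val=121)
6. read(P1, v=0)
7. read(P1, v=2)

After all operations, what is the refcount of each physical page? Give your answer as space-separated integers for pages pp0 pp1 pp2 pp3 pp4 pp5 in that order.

Answer: 1 4 4 4 2 1

Derivation:
Op 1: fork(P0) -> P1. 4 ppages; refcounts: pp0:2 pp1:2 pp2:2 pp3:2
Op 2: write(P0, v0, 149). refcount(pp0)=2>1 -> COPY to pp4. 5 ppages; refcounts: pp0:1 pp1:2 pp2:2 pp3:2 pp4:1
Op 3: fork(P0) -> P2. 5 ppages; refcounts: pp0:1 pp1:3 pp2:3 pp3:3 pp4:2
Op 4: fork(P2) -> P3. 5 ppages; refcounts: pp0:1 pp1:4 pp2:4 pp3:4 pp4:3
Op 5: write(P0, v0, 121). refcount(pp4)=3>1 -> COPY to pp5. 6 ppages; refcounts: pp0:1 pp1:4 pp2:4 pp3:4 pp4:2 pp5:1
Op 6: read(P1, v0) -> 28. No state change.
Op 7: read(P1, v2) -> 29. No state change.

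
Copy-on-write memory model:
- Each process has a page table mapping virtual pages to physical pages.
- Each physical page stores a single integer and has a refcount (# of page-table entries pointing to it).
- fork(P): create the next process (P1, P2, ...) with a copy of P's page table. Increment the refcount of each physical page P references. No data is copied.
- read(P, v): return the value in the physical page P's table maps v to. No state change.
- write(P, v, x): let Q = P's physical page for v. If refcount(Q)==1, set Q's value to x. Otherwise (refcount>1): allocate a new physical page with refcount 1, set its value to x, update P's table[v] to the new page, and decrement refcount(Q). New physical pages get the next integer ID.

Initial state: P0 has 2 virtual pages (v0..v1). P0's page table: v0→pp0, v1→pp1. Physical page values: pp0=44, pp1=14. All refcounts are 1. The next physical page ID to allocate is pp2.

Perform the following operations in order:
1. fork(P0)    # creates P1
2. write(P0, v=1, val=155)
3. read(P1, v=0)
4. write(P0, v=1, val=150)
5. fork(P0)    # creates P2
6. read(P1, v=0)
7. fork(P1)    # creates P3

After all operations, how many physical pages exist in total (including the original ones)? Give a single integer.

Answer: 3

Derivation:
Op 1: fork(P0) -> P1. 2 ppages; refcounts: pp0:2 pp1:2
Op 2: write(P0, v1, 155). refcount(pp1)=2>1 -> COPY to pp2. 3 ppages; refcounts: pp0:2 pp1:1 pp2:1
Op 3: read(P1, v0) -> 44. No state change.
Op 4: write(P0, v1, 150). refcount(pp2)=1 -> write in place. 3 ppages; refcounts: pp0:2 pp1:1 pp2:1
Op 5: fork(P0) -> P2. 3 ppages; refcounts: pp0:3 pp1:1 pp2:2
Op 6: read(P1, v0) -> 44. No state change.
Op 7: fork(P1) -> P3. 3 ppages; refcounts: pp0:4 pp1:2 pp2:2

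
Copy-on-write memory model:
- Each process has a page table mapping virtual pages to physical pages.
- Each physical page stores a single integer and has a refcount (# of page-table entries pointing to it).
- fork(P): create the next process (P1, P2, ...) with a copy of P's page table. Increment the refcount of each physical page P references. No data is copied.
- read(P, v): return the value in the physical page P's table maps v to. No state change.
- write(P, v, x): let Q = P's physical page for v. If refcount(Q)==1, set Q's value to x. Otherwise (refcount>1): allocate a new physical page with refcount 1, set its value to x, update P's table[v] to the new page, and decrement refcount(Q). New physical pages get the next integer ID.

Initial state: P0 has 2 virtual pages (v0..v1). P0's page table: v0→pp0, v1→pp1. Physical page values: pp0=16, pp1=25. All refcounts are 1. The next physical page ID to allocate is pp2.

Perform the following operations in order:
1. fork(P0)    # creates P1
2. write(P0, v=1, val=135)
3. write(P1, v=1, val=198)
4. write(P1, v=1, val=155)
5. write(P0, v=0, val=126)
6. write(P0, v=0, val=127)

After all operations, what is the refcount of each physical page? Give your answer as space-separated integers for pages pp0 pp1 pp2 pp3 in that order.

Op 1: fork(P0) -> P1. 2 ppages; refcounts: pp0:2 pp1:2
Op 2: write(P0, v1, 135). refcount(pp1)=2>1 -> COPY to pp2. 3 ppages; refcounts: pp0:2 pp1:1 pp2:1
Op 3: write(P1, v1, 198). refcount(pp1)=1 -> write in place. 3 ppages; refcounts: pp0:2 pp1:1 pp2:1
Op 4: write(P1, v1, 155). refcount(pp1)=1 -> write in place. 3 ppages; refcounts: pp0:2 pp1:1 pp2:1
Op 5: write(P0, v0, 126). refcount(pp0)=2>1 -> COPY to pp3. 4 ppages; refcounts: pp0:1 pp1:1 pp2:1 pp3:1
Op 6: write(P0, v0, 127). refcount(pp3)=1 -> write in place. 4 ppages; refcounts: pp0:1 pp1:1 pp2:1 pp3:1

Answer: 1 1 1 1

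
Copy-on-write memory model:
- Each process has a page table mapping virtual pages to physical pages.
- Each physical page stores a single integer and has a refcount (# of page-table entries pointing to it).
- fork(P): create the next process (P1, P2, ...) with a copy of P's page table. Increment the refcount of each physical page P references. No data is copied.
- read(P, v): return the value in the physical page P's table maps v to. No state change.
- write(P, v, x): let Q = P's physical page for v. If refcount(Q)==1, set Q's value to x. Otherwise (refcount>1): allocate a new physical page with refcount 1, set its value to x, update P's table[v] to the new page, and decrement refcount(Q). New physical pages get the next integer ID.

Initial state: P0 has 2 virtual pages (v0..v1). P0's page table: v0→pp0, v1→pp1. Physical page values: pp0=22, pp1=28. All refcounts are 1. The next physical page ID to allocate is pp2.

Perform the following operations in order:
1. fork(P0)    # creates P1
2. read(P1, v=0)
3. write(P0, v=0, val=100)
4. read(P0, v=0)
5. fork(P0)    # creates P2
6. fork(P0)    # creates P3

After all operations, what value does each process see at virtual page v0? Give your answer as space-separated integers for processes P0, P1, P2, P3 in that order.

Answer: 100 22 100 100

Derivation:
Op 1: fork(P0) -> P1. 2 ppages; refcounts: pp0:2 pp1:2
Op 2: read(P1, v0) -> 22. No state change.
Op 3: write(P0, v0, 100). refcount(pp0)=2>1 -> COPY to pp2. 3 ppages; refcounts: pp0:1 pp1:2 pp2:1
Op 4: read(P0, v0) -> 100. No state change.
Op 5: fork(P0) -> P2. 3 ppages; refcounts: pp0:1 pp1:3 pp2:2
Op 6: fork(P0) -> P3. 3 ppages; refcounts: pp0:1 pp1:4 pp2:3
P0: v0 -> pp2 = 100
P1: v0 -> pp0 = 22
P2: v0 -> pp2 = 100
P3: v0 -> pp2 = 100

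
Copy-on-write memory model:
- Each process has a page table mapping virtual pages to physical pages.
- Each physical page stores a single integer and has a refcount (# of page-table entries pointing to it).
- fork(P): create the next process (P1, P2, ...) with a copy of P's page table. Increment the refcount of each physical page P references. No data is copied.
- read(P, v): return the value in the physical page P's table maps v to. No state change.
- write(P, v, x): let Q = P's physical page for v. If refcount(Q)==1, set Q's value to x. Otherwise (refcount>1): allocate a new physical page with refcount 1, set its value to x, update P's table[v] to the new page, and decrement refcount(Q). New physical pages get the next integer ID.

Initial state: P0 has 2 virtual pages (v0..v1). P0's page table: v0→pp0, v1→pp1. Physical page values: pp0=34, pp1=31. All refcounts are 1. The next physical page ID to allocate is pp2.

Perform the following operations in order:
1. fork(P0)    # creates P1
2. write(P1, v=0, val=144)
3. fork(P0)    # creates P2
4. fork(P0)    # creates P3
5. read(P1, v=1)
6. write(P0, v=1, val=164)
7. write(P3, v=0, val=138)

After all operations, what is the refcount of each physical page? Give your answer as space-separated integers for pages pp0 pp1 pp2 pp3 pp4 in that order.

Op 1: fork(P0) -> P1. 2 ppages; refcounts: pp0:2 pp1:2
Op 2: write(P1, v0, 144). refcount(pp0)=2>1 -> COPY to pp2. 3 ppages; refcounts: pp0:1 pp1:2 pp2:1
Op 3: fork(P0) -> P2. 3 ppages; refcounts: pp0:2 pp1:3 pp2:1
Op 4: fork(P0) -> P3. 3 ppages; refcounts: pp0:3 pp1:4 pp2:1
Op 5: read(P1, v1) -> 31. No state change.
Op 6: write(P0, v1, 164). refcount(pp1)=4>1 -> COPY to pp3. 4 ppages; refcounts: pp0:3 pp1:3 pp2:1 pp3:1
Op 7: write(P3, v0, 138). refcount(pp0)=3>1 -> COPY to pp4. 5 ppages; refcounts: pp0:2 pp1:3 pp2:1 pp3:1 pp4:1

Answer: 2 3 1 1 1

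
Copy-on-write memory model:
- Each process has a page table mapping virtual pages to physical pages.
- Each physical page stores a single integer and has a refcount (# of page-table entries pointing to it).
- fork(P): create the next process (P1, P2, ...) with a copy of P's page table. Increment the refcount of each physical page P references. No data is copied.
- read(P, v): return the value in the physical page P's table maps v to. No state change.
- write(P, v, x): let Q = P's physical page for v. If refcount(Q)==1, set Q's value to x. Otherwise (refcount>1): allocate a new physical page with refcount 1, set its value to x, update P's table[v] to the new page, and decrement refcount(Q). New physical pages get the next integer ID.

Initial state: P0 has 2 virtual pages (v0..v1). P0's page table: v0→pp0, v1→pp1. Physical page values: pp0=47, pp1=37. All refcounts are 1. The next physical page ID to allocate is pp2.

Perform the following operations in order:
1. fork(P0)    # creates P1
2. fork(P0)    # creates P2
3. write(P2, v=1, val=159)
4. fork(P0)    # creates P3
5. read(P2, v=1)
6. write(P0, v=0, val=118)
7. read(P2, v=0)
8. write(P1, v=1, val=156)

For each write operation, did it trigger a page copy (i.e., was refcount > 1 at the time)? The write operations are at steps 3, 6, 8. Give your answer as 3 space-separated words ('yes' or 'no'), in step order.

Op 1: fork(P0) -> P1. 2 ppages; refcounts: pp0:2 pp1:2
Op 2: fork(P0) -> P2. 2 ppages; refcounts: pp0:3 pp1:3
Op 3: write(P2, v1, 159). refcount(pp1)=3>1 -> COPY to pp2. 3 ppages; refcounts: pp0:3 pp1:2 pp2:1
Op 4: fork(P0) -> P3. 3 ppages; refcounts: pp0:4 pp1:3 pp2:1
Op 5: read(P2, v1) -> 159. No state change.
Op 6: write(P0, v0, 118). refcount(pp0)=4>1 -> COPY to pp3. 4 ppages; refcounts: pp0:3 pp1:3 pp2:1 pp3:1
Op 7: read(P2, v0) -> 47. No state change.
Op 8: write(P1, v1, 156). refcount(pp1)=3>1 -> COPY to pp4. 5 ppages; refcounts: pp0:3 pp1:2 pp2:1 pp3:1 pp4:1

yes yes yes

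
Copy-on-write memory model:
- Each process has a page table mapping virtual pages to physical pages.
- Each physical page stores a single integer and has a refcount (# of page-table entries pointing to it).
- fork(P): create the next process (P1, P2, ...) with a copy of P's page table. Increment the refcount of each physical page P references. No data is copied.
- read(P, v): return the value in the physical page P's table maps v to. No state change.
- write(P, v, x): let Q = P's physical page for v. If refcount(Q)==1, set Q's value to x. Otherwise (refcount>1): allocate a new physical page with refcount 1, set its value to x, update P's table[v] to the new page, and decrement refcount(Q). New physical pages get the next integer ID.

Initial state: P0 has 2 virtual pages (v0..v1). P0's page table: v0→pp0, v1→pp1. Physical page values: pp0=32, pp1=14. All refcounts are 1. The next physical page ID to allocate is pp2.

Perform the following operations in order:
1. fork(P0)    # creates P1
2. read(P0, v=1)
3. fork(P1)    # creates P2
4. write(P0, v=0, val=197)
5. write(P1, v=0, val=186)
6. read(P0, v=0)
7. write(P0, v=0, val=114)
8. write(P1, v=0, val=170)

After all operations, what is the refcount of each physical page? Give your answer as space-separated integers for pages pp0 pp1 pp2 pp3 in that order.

Answer: 1 3 1 1

Derivation:
Op 1: fork(P0) -> P1. 2 ppages; refcounts: pp0:2 pp1:2
Op 2: read(P0, v1) -> 14. No state change.
Op 3: fork(P1) -> P2. 2 ppages; refcounts: pp0:3 pp1:3
Op 4: write(P0, v0, 197). refcount(pp0)=3>1 -> COPY to pp2. 3 ppages; refcounts: pp0:2 pp1:3 pp2:1
Op 5: write(P1, v0, 186). refcount(pp0)=2>1 -> COPY to pp3. 4 ppages; refcounts: pp0:1 pp1:3 pp2:1 pp3:1
Op 6: read(P0, v0) -> 197. No state change.
Op 7: write(P0, v0, 114). refcount(pp2)=1 -> write in place. 4 ppages; refcounts: pp0:1 pp1:3 pp2:1 pp3:1
Op 8: write(P1, v0, 170). refcount(pp3)=1 -> write in place. 4 ppages; refcounts: pp0:1 pp1:3 pp2:1 pp3:1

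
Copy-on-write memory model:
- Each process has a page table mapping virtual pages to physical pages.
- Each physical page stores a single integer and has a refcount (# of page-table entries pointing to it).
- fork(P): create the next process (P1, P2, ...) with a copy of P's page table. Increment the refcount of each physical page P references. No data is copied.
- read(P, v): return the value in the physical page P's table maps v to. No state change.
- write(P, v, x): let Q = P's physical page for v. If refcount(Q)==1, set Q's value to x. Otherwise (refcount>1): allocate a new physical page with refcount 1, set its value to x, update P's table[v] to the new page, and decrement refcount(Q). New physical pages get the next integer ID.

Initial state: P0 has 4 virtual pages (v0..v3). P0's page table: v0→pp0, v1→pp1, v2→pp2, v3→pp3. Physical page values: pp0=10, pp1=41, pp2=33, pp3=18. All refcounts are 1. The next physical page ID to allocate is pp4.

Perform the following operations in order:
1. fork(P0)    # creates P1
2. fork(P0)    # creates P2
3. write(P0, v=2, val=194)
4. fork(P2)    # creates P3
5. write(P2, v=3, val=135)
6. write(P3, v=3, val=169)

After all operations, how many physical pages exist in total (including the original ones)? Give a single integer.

Answer: 7

Derivation:
Op 1: fork(P0) -> P1. 4 ppages; refcounts: pp0:2 pp1:2 pp2:2 pp3:2
Op 2: fork(P0) -> P2. 4 ppages; refcounts: pp0:3 pp1:3 pp2:3 pp3:3
Op 3: write(P0, v2, 194). refcount(pp2)=3>1 -> COPY to pp4. 5 ppages; refcounts: pp0:3 pp1:3 pp2:2 pp3:3 pp4:1
Op 4: fork(P2) -> P3. 5 ppages; refcounts: pp0:4 pp1:4 pp2:3 pp3:4 pp4:1
Op 5: write(P2, v3, 135). refcount(pp3)=4>1 -> COPY to pp5. 6 ppages; refcounts: pp0:4 pp1:4 pp2:3 pp3:3 pp4:1 pp5:1
Op 6: write(P3, v3, 169). refcount(pp3)=3>1 -> COPY to pp6. 7 ppages; refcounts: pp0:4 pp1:4 pp2:3 pp3:2 pp4:1 pp5:1 pp6:1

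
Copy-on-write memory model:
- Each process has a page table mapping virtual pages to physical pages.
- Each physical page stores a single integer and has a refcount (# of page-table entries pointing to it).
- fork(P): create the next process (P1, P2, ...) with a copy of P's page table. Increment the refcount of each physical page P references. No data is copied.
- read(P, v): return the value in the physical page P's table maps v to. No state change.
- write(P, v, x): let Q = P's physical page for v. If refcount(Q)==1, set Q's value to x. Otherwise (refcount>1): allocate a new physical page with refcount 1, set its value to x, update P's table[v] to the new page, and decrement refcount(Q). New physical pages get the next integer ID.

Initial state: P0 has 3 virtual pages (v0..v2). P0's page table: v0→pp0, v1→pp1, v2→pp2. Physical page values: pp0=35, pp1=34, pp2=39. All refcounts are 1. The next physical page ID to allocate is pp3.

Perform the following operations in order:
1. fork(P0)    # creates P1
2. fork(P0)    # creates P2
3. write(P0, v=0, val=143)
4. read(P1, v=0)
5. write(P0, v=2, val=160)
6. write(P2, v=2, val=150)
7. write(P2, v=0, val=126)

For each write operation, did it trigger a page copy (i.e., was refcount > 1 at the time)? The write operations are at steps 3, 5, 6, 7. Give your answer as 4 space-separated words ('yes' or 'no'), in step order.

Op 1: fork(P0) -> P1. 3 ppages; refcounts: pp0:2 pp1:2 pp2:2
Op 2: fork(P0) -> P2. 3 ppages; refcounts: pp0:3 pp1:3 pp2:3
Op 3: write(P0, v0, 143). refcount(pp0)=3>1 -> COPY to pp3. 4 ppages; refcounts: pp0:2 pp1:3 pp2:3 pp3:1
Op 4: read(P1, v0) -> 35. No state change.
Op 5: write(P0, v2, 160). refcount(pp2)=3>1 -> COPY to pp4. 5 ppages; refcounts: pp0:2 pp1:3 pp2:2 pp3:1 pp4:1
Op 6: write(P2, v2, 150). refcount(pp2)=2>1 -> COPY to pp5. 6 ppages; refcounts: pp0:2 pp1:3 pp2:1 pp3:1 pp4:1 pp5:1
Op 7: write(P2, v0, 126). refcount(pp0)=2>1 -> COPY to pp6. 7 ppages; refcounts: pp0:1 pp1:3 pp2:1 pp3:1 pp4:1 pp5:1 pp6:1

yes yes yes yes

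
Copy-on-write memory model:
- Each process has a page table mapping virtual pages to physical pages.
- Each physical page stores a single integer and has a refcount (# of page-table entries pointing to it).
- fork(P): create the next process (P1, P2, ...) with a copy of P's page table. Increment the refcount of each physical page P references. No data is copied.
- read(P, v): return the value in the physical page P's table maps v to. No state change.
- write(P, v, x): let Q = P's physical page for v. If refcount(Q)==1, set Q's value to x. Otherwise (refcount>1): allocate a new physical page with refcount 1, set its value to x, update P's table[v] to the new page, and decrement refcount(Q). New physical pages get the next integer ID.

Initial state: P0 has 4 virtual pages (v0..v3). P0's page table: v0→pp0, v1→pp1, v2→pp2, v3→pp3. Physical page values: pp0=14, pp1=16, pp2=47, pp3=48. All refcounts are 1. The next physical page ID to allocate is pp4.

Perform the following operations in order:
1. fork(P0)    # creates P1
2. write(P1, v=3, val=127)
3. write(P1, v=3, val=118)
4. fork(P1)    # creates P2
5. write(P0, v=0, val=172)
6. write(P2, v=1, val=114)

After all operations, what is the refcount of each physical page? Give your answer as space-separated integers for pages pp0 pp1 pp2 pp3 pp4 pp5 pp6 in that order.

Op 1: fork(P0) -> P1. 4 ppages; refcounts: pp0:2 pp1:2 pp2:2 pp3:2
Op 2: write(P1, v3, 127). refcount(pp3)=2>1 -> COPY to pp4. 5 ppages; refcounts: pp0:2 pp1:2 pp2:2 pp3:1 pp4:1
Op 3: write(P1, v3, 118). refcount(pp4)=1 -> write in place. 5 ppages; refcounts: pp0:2 pp1:2 pp2:2 pp3:1 pp4:1
Op 4: fork(P1) -> P2. 5 ppages; refcounts: pp0:3 pp1:3 pp2:3 pp3:1 pp4:2
Op 5: write(P0, v0, 172). refcount(pp0)=3>1 -> COPY to pp5. 6 ppages; refcounts: pp0:2 pp1:3 pp2:3 pp3:1 pp4:2 pp5:1
Op 6: write(P2, v1, 114). refcount(pp1)=3>1 -> COPY to pp6. 7 ppages; refcounts: pp0:2 pp1:2 pp2:3 pp3:1 pp4:2 pp5:1 pp6:1

Answer: 2 2 3 1 2 1 1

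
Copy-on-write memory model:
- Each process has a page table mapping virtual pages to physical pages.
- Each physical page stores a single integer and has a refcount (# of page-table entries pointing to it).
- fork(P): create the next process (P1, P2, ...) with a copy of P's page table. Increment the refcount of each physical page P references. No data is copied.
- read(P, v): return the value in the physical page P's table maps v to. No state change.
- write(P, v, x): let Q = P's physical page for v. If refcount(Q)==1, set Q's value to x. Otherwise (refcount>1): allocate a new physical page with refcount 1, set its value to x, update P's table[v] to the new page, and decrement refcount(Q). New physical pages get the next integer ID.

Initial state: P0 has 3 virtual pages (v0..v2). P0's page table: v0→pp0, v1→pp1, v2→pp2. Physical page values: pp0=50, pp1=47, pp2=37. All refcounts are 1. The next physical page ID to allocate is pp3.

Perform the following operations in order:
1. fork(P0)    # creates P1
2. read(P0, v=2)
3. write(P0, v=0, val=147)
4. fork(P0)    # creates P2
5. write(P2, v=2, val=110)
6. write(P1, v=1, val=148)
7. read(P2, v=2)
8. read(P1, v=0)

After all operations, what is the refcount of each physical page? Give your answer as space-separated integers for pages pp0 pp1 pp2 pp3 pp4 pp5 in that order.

Op 1: fork(P0) -> P1. 3 ppages; refcounts: pp0:2 pp1:2 pp2:2
Op 2: read(P0, v2) -> 37. No state change.
Op 3: write(P0, v0, 147). refcount(pp0)=2>1 -> COPY to pp3. 4 ppages; refcounts: pp0:1 pp1:2 pp2:2 pp3:1
Op 4: fork(P0) -> P2. 4 ppages; refcounts: pp0:1 pp1:3 pp2:3 pp3:2
Op 5: write(P2, v2, 110). refcount(pp2)=3>1 -> COPY to pp4. 5 ppages; refcounts: pp0:1 pp1:3 pp2:2 pp3:2 pp4:1
Op 6: write(P1, v1, 148). refcount(pp1)=3>1 -> COPY to pp5. 6 ppages; refcounts: pp0:1 pp1:2 pp2:2 pp3:2 pp4:1 pp5:1
Op 7: read(P2, v2) -> 110. No state change.
Op 8: read(P1, v0) -> 50. No state change.

Answer: 1 2 2 2 1 1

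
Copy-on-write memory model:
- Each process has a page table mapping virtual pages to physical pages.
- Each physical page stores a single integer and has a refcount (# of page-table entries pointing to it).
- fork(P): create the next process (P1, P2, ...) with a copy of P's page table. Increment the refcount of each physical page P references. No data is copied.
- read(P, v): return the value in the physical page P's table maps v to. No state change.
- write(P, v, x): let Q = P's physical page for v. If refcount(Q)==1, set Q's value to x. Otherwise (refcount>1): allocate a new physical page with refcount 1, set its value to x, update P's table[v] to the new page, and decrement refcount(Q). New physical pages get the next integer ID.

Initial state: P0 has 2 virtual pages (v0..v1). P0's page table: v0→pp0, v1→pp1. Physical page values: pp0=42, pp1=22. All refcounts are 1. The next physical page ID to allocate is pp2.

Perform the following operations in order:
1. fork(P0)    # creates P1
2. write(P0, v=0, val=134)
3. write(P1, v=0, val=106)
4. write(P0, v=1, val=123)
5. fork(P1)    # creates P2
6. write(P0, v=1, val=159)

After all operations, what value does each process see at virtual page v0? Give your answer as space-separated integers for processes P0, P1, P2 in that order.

Answer: 134 106 106

Derivation:
Op 1: fork(P0) -> P1. 2 ppages; refcounts: pp0:2 pp1:2
Op 2: write(P0, v0, 134). refcount(pp0)=2>1 -> COPY to pp2. 3 ppages; refcounts: pp0:1 pp1:2 pp2:1
Op 3: write(P1, v0, 106). refcount(pp0)=1 -> write in place. 3 ppages; refcounts: pp0:1 pp1:2 pp2:1
Op 4: write(P0, v1, 123). refcount(pp1)=2>1 -> COPY to pp3. 4 ppages; refcounts: pp0:1 pp1:1 pp2:1 pp3:1
Op 5: fork(P1) -> P2. 4 ppages; refcounts: pp0:2 pp1:2 pp2:1 pp3:1
Op 6: write(P0, v1, 159). refcount(pp3)=1 -> write in place. 4 ppages; refcounts: pp0:2 pp1:2 pp2:1 pp3:1
P0: v0 -> pp2 = 134
P1: v0 -> pp0 = 106
P2: v0 -> pp0 = 106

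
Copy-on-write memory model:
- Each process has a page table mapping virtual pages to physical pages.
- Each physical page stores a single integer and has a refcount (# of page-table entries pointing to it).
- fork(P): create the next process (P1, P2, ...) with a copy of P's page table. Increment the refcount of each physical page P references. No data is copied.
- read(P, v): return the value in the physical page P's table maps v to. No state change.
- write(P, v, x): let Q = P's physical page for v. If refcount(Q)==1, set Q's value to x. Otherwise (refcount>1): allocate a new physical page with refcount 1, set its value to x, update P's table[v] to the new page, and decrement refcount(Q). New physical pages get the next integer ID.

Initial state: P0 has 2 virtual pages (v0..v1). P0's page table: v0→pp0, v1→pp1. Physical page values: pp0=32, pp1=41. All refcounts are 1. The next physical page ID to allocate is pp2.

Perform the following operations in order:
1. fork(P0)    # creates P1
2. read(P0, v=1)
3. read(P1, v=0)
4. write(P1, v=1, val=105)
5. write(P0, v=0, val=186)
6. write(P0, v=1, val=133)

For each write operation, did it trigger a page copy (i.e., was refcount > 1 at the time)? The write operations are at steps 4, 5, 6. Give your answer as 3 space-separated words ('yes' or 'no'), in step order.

Op 1: fork(P0) -> P1. 2 ppages; refcounts: pp0:2 pp1:2
Op 2: read(P0, v1) -> 41. No state change.
Op 3: read(P1, v0) -> 32. No state change.
Op 4: write(P1, v1, 105). refcount(pp1)=2>1 -> COPY to pp2. 3 ppages; refcounts: pp0:2 pp1:1 pp2:1
Op 5: write(P0, v0, 186). refcount(pp0)=2>1 -> COPY to pp3. 4 ppages; refcounts: pp0:1 pp1:1 pp2:1 pp3:1
Op 6: write(P0, v1, 133). refcount(pp1)=1 -> write in place. 4 ppages; refcounts: pp0:1 pp1:1 pp2:1 pp3:1

yes yes no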